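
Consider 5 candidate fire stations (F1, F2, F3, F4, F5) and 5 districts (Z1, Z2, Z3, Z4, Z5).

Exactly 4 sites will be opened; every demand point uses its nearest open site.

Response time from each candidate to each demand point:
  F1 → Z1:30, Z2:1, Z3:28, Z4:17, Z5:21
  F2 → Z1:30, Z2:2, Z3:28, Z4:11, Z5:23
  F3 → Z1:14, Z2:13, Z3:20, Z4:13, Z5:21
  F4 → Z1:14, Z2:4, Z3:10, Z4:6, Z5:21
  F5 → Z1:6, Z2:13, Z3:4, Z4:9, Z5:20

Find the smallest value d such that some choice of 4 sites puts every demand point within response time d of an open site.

Open {F1, F2, F3, F5}.
  Farthest demand point is Z5 at response time 20 (to F5); all others are ≤ 20.
With {F1, F2, F4, F5} the worst case is 20.
With {F1, F3, F4, F5} the worst case is 20.
No size-4 selection achieves below 20.

20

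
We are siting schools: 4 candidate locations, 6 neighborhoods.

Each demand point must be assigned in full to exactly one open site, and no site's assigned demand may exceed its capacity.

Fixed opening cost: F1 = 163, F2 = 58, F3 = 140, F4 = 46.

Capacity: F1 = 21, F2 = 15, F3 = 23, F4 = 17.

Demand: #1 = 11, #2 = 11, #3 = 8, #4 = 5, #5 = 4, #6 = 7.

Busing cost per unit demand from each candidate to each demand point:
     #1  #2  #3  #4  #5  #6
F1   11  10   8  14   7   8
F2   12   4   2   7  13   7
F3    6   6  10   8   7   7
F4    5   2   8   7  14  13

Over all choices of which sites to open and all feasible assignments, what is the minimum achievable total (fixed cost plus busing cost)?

460

Open {F2, F3, F4}; cheapest assignment that respects the capacities:
  F2 (cap 15, load 15): #3, #6 — cost 8×2 + 7×7 = 65
  F3 (cap 23, load 15): #1, #5 — cost 11×6 + 4×7 = 94
  F4 (cap 17, load 16): #2, #4 — cost 11×2 + 5×7 = 57
  Shipping 216, fixed 244 → total 460.
  Any other capacity-feasible assignment to {F2, F3, F4} ships for at least 216.
Compare {F1, F2, F4}: its best feasible assignment gives total 538.
Compare {F1, F3, F4}: its best feasible assignment gives total 613.
Every other set of open sites that can feasibly serve all demand totals ≥ 538 even under its best assignment. Minimum: 460.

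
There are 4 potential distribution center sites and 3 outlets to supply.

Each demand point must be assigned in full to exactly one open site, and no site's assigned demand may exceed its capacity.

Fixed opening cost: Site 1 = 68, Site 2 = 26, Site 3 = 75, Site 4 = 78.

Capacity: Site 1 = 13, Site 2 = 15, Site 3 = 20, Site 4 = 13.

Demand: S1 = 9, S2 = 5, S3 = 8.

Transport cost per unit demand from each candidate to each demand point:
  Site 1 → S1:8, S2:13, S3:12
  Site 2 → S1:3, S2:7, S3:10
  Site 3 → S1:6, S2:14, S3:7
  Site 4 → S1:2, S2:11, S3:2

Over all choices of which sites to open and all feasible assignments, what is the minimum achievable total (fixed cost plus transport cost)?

182

Open {Site 2, Site 4}; cheapest assignment that respects the capacities:
  Site 2 (cap 15, load 14): S1, S2 — cost 9×3 + 5×7 = 62
  Site 4 (cap 13, load 8): S3 — cost 8×2 = 16
  Shipping 78, fixed 104 → total 182.
  Any other capacity-feasible assignment to {Site 2, Site 4} ships for at least 78.
Compare {Site 2, Site 3}: its best feasible assignment gives total 219.
Compare {Site 1, Site 2, Site 4}: its best feasible assignment gives total 250.
Every other set of open sites that can feasibly serve all demand totals ≥ 219 even under its best assignment. Minimum: 182.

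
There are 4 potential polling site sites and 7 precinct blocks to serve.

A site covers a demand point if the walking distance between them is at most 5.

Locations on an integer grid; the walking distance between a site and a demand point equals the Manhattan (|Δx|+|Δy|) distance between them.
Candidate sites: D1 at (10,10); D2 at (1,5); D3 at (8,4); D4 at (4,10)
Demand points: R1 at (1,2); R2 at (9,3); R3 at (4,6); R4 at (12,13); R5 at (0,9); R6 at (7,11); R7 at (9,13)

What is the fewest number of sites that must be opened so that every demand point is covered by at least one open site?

3

Coverage sets (demand points within 5 of each site):
  D1: {R4, R6, R7}
  D2: {R1, R3, R5}
  D3: {R2}
  D4: {R3, R5, R6}
No 2 sites suffice: every size-2 union leaves at least one demand point uncovered.
But {D1, D2, D3} covers everything, so the minimum is 3.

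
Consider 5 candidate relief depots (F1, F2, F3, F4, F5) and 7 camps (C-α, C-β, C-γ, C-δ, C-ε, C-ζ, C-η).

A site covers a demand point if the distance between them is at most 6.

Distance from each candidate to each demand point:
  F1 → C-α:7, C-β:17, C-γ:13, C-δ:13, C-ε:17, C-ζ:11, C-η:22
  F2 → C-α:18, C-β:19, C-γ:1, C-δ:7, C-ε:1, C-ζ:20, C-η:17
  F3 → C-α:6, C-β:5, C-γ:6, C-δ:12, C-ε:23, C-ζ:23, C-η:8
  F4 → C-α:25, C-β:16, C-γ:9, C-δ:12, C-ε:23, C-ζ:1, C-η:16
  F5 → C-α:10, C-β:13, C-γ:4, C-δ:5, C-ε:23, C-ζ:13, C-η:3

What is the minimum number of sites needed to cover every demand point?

4

Coverage sets (demand points within 6 of each site):
  F1: {}
  F2: {C-γ, C-ε}
  F3: {C-α, C-β, C-γ}
  F4: {C-ζ}
  F5: {C-γ, C-δ, C-η}
No 3 sites suffice: every size-3 union leaves at least one demand point uncovered.
But {F2, F3, F4, F5} covers everything, so the minimum is 4.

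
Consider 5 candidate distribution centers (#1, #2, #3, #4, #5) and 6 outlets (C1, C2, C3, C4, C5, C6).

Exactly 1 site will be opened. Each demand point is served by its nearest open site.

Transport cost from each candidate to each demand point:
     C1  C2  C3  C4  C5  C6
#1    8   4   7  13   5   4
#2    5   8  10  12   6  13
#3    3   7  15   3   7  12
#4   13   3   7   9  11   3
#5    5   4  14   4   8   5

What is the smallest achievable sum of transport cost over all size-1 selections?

40

Open {#5}.
  C1→#5 5, C2→#5 4, C3→#5 14, C4→#5 4, C5→#5 8, C6→#5 5  ⇒ total 40.
Compare {#1}: total 41.
Compare {#4}: total 46.
No size-1 selection does better; minimum is 40.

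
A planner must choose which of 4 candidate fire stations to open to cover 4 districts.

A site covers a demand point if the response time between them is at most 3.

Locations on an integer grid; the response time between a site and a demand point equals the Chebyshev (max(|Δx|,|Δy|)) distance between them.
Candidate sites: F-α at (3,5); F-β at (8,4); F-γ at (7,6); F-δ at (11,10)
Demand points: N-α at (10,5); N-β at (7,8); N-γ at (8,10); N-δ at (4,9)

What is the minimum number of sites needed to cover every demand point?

Coverage sets (demand points within 3 of each site):
  F-α: {}
  F-β: {N-α}
  F-γ: {N-α, N-β, N-δ}
  F-δ: {N-γ}
No single site covers all 4 demand points.
But {F-γ, F-δ} covers everything, so the minimum is 2.

2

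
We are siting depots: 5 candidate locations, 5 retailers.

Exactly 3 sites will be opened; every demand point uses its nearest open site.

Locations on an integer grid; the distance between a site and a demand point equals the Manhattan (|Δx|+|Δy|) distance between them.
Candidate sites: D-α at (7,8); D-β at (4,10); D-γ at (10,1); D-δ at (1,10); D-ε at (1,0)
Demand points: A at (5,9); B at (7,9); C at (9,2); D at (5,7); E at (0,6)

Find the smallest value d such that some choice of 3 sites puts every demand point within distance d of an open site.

Open {D-α, D-γ, D-δ}.
  Farthest demand point is E at distance 5 (to D-δ); all others are ≤ 5.
With {D-β, D-γ, D-δ} the worst case is 5.
With {D-α, D-γ, D-ε} the worst case is 7.
No size-3 selection achieves below 5.

5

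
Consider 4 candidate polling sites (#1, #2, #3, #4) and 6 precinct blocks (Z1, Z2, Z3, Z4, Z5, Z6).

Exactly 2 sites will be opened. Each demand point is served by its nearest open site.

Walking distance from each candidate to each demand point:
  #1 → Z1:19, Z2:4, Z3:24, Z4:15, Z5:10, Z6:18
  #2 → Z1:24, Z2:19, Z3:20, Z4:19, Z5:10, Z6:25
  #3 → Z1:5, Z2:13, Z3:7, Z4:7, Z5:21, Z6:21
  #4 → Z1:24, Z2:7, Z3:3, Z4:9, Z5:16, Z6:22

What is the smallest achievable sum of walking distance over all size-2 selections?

Open {#1, #3}.
  Z1→#3 5, Z2→#1 4, Z3→#3 7, Z4→#3 7, Z5→#1 10, Z6→#1 18  ⇒ total 51.
Compare {#3, #4}: total 59.
Compare {#1, #4}: total 63.
No size-2 selection does better; minimum is 51.

51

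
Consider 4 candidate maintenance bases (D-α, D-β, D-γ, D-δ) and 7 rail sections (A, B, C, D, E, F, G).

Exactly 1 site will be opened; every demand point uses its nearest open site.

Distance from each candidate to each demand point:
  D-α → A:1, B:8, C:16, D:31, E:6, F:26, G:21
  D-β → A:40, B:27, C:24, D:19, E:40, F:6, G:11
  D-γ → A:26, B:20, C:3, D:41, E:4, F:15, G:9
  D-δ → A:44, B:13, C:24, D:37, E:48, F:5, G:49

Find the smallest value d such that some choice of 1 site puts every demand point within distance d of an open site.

31

Open {D-α}.
  Farthest demand point is D at distance 31 (to D-α); all others are ≤ 31.
With {D-β} the worst case is 40.
With {D-γ} the worst case is 41.
No size-1 selection achieves below 31.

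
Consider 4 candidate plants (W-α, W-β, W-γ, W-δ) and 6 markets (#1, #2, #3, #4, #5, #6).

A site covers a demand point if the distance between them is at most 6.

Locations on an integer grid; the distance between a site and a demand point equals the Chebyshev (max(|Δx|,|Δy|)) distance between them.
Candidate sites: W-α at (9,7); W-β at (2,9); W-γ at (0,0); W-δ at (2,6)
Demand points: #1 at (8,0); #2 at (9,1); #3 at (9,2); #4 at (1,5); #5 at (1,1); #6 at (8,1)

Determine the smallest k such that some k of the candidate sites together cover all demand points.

Coverage sets (demand points within 6 of each site):
  W-α: {#2, #3, #6}
  W-β: {#4}
  W-γ: {#4, #5}
  W-δ: {#1, #4, #5, #6}
No single site covers all 6 demand points.
But {W-α, W-δ} covers everything, so the minimum is 2.

2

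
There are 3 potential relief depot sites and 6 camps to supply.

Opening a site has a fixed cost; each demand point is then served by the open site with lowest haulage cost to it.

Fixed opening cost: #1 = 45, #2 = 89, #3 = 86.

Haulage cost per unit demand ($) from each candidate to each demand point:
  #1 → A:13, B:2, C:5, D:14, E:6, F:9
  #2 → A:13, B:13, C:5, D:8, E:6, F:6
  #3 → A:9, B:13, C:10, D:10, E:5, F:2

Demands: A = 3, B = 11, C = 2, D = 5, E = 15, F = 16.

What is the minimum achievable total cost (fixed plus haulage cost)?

Open {#1, #3}: assign each demand point to its cheapest open site.
  A→#3 3×9=27, B→#1 11×2=22, C→#1 2×5=10, D→#3 5×10=50, E→#3 15×5=75, F→#3 16×2=32
  haulage cost 216, fixed 131 → total 347.
Compare {#1}: haulage cost 375 + fixed 45 = 420.
Compare {#1, #2, #3}: haulage cost 206 + fixed 220 = 426.
Compare {#1, #2}: haulage cost 297 + fixed 134 = 431.
All other subsets cost ≥ 420. Minimum total cost: 347.

347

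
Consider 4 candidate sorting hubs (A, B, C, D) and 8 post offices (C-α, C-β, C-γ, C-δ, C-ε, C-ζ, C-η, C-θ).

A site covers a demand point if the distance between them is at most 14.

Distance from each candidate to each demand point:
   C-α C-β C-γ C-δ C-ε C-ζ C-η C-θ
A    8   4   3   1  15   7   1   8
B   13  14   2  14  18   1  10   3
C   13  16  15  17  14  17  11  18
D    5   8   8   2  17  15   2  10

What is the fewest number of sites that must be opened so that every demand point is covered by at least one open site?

Coverage sets (demand points within 14 of each site):
  A: {C-α, C-β, C-γ, C-δ, C-ζ, C-η, C-θ}
  B: {C-α, C-β, C-γ, C-δ, C-ζ, C-η, C-θ}
  C: {C-α, C-ε, C-η}
  D: {C-α, C-β, C-γ, C-δ, C-η, C-θ}
No single site covers all 8 demand points.
But {A, C} covers everything, so the minimum is 2.

2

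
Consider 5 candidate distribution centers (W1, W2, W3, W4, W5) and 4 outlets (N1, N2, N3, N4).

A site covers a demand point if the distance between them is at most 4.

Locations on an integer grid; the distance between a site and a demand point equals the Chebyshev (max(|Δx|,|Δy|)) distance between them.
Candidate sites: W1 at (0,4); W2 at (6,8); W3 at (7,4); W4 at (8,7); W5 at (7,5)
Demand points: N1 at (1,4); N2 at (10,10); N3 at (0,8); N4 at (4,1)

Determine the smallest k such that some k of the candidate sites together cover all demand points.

2

Coverage sets (demand points within 4 of each site):
  W1: {N1, N3, N4}
  W2: {N2}
  W3: {N4}
  W4: {N2}
  W5: {N4}
No single site covers all 4 demand points.
But {W1, W2} covers everything, so the minimum is 2.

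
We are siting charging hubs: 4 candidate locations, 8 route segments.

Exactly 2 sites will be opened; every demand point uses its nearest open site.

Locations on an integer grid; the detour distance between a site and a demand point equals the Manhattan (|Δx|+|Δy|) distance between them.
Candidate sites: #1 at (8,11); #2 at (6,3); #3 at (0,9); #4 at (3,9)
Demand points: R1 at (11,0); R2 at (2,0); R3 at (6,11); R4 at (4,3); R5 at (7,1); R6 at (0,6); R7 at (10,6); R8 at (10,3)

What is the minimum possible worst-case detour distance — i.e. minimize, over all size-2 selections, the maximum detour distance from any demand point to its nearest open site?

Open {#2, #3}.
  Farthest demand point is R1 at detour distance 8 (to #2); all others are ≤ 8.
With {#2, #4} the worst case is 8.
With {#1, #2} the worst case is 9.
No size-2 selection achieves below 8.

8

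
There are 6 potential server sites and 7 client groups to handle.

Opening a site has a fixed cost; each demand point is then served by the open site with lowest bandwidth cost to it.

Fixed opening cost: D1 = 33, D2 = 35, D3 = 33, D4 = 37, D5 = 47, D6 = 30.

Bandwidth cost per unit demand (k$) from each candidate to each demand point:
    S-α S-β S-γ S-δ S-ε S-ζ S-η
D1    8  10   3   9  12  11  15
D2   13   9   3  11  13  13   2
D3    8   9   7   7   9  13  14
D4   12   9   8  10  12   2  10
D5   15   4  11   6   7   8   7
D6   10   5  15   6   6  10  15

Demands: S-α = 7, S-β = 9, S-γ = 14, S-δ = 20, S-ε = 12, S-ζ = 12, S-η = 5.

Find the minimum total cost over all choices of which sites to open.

485

Open {D2, D4, D6}: assign each demand point to its cheapest open site.
  S-α→D6 7×10=70, S-β→D6 9×5=45, S-γ→D2 14×3=42, S-δ→D6 20×6=120, S-ε→D6 12×6=72, S-ζ→D4 12×2=24, S-η→D2 5×2=10
  bandwidth cost 383, fixed 102 → total 485.
Compare {D1, D2, D4, D6}: bandwidth cost 369 + fixed 135 = 504.
Compare {D2, D3, D4, D6}: bandwidth cost 369 + fixed 135 = 504.
Compare {D1, D4, D6}: bandwidth cost 409 + fixed 100 = 509.
All other subsets cost ≥ 504. Minimum total cost: 485.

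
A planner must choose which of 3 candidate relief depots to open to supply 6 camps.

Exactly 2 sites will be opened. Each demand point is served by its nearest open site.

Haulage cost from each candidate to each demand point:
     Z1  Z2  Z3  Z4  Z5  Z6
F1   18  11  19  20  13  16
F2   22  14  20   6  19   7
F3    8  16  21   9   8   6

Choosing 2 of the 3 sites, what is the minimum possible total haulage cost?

61

Open {F1, F3}.
  Z1→F3 8, Z2→F1 11, Z3→F1 19, Z4→F3 9, Z5→F3 8, Z6→F3 6  ⇒ total 61.
Compare {F2, F3}: total 62.
Compare {F1, F2}: total 74.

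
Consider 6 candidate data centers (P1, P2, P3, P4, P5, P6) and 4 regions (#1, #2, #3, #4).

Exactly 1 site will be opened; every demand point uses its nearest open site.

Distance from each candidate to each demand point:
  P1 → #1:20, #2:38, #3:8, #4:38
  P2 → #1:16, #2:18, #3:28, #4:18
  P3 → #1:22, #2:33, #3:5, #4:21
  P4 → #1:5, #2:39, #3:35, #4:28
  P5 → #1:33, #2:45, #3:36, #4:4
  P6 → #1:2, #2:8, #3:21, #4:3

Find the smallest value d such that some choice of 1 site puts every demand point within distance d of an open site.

21

Open {P6}.
  Farthest demand point is #3 at distance 21 (to P6); all others are ≤ 21.
With {P2} the worst case is 28.
With {P3} the worst case is 33.
No size-1 selection achieves below 21.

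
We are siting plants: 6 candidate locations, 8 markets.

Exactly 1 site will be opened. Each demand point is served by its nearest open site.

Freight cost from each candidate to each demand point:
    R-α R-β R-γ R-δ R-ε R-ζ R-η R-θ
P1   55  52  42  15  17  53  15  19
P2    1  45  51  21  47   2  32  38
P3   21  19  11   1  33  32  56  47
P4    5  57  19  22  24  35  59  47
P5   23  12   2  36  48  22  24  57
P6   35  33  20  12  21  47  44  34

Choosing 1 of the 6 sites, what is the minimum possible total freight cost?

Open {P3}.
  R-α→P3 21, R-β→P3 19, R-γ→P3 11, R-δ→P3 1, R-ε→P3 33, R-ζ→P3 32, R-η→P3 56, R-θ→P3 47  ⇒ total 220.
Compare {P5}: total 224.
Compare {P2}: total 237.
No size-1 selection does better; minimum is 220.

220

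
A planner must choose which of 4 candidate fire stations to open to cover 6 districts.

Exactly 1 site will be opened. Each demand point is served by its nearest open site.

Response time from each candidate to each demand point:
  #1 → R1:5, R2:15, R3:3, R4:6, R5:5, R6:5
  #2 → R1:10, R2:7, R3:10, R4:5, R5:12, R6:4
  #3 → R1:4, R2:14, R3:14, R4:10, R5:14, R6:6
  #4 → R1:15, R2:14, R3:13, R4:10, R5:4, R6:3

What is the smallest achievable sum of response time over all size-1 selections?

39

Open {#1}.
  R1→#1 5, R2→#1 15, R3→#1 3, R4→#1 6, R5→#1 5, R6→#1 5  ⇒ total 39.
Compare {#2}: total 48.
Compare {#4}: total 59.
No size-1 selection does better; minimum is 39.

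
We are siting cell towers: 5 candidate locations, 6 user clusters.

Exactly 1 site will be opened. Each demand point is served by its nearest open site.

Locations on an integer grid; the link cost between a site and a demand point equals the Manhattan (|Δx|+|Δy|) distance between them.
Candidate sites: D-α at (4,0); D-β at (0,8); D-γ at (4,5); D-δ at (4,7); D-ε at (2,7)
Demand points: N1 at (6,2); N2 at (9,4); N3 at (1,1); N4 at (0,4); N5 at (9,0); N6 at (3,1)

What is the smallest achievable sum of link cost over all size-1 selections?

Open {D-α}.
  N1→D-α 4, N2→D-α 9, N3→D-α 4, N4→D-α 8, N5→D-α 5, N6→D-α 2  ⇒ total 32.
Compare {D-γ}: total 38.
Compare {D-δ}: total 50.
No size-1 selection does better; minimum is 32.

32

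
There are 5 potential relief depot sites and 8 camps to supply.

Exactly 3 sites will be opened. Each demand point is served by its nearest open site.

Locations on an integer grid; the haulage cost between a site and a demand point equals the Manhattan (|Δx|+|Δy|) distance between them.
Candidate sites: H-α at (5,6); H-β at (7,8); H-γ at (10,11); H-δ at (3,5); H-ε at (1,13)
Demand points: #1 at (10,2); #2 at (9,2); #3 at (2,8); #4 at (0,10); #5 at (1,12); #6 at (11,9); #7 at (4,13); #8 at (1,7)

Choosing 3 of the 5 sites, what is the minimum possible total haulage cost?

37

Open {H-γ, H-δ, H-ε}.
  #1→H-γ 9, #2→H-δ 9, #3→H-δ 4, #4→H-ε 4, #5→H-ε 1, #6→H-γ 3, #7→H-ε 3, #8→H-δ 4  ⇒ total 37.
Compare {H-α, H-γ, H-ε}: total 38.
Compare {H-β, H-δ, H-ε}: total 38.
No size-3 selection does better; minimum is 37.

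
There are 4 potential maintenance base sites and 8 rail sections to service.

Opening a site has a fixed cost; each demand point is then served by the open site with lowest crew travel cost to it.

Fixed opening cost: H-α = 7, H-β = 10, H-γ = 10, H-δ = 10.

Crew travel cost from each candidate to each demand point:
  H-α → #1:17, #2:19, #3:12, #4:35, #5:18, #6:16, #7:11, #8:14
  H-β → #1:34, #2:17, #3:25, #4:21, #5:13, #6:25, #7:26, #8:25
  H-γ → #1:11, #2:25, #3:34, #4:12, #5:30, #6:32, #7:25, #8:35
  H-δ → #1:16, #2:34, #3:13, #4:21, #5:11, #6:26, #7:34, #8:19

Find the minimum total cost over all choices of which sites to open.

Open {H-α, H-γ}: assign each demand point to its cheapest open site.
  #1→H-γ 11, #2→H-α 19, #3→H-α 12, #4→H-γ 12, #5→H-α 18, #6→H-α 16, #7→H-α 11, #8→H-α 14
  crew travel cost 113, fixed 17 → total 130.
Compare {H-α, H-β, H-γ}: crew travel cost 106 + fixed 27 = 133.
Compare {H-α, H-γ, H-δ}: crew travel cost 106 + fixed 27 = 133.
Compare {H-α, H-δ}: crew travel cost 120 + fixed 17 = 137.
All other subsets cost ≥ 133. Minimum total cost: 130.

130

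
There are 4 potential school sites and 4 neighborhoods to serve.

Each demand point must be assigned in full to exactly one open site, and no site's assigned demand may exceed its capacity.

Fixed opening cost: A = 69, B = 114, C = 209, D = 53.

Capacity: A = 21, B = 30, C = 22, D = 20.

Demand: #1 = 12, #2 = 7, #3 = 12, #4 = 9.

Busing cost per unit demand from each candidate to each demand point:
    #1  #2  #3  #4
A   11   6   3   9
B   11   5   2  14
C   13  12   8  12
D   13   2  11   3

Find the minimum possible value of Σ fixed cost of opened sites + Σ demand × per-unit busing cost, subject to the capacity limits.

Open {B, D}; cheapest assignment that respects the capacities:
  B (cap 30, load 24): #1, #3 — cost 12×11 + 12×2 = 156
  D (cap 20, load 16): #2, #4 — cost 7×2 + 9×3 = 41
  Shipping 197, fixed 167 → total 364.
  Any other capacity-feasible assignment to {B, D} ships for at least 197.
Compare {A, D}: its best feasible assignment gives total 409.
Compare {A, B, D}: its best feasible assignment gives total 433.
Every other set of open sites that can feasibly serve all demand totals ≥ 409 even under its best assignment. Minimum: 364.

364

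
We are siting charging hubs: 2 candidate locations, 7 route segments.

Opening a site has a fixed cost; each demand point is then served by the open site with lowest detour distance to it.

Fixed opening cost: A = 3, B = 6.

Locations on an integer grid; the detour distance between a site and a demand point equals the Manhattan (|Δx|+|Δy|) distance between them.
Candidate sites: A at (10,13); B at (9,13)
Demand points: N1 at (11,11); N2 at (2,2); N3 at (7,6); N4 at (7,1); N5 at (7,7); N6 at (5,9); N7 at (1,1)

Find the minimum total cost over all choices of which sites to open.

87

Open {B}: assign each demand point to its cheapest open site.
  N1→B 4, N2→B 18, N3→B 9, N4→B 14, N5→B 8, N6→B 8, N7→B 20
  detour distance 81, fixed 6 → total 87.
Compare {A}: detour distance 86 + fixed 3 = 89.
Compare {A, B}: detour distance 80 + fixed 9 = 89.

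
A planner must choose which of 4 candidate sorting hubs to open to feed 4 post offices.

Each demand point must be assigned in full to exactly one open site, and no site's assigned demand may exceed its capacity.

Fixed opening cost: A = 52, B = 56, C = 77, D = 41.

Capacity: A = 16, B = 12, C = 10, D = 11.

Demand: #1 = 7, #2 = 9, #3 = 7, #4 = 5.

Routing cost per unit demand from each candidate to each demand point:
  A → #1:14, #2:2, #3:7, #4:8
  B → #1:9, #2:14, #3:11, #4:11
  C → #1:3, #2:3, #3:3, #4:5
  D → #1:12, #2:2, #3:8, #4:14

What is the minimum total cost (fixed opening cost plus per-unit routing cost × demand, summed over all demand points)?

293

Open {A, B}; cheapest assignment that respects the capacities:
  A (cap 16, load 16): #2, #3 — cost 9×2 + 7×7 = 67
  B (cap 12, load 12): #1, #4 — cost 7×9 + 5×11 = 118
  Shipping 185, fixed 108 → total 293.
  Any other capacity-feasible assignment to {A, B} ships for at least 185.
Compare {A, C, D}: its best feasible assignment gives total 298.
Compare {A, B, D}: its best feasible assignment gives total 319.
Every other set of open sites that can feasibly serve all demand totals ≥ 298 even under its best assignment. Minimum: 293.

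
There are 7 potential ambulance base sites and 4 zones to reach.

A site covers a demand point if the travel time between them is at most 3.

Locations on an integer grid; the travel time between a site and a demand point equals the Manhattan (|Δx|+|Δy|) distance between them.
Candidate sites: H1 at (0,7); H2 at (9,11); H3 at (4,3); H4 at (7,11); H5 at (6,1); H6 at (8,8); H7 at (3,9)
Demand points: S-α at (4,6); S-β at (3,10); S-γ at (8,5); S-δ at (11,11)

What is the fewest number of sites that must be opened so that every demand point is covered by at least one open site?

4

Coverage sets (demand points within 3 of each site):
  H1: {}
  H2: {S-δ}
  H3: {S-α}
  H4: {}
  H5: {}
  H6: {S-γ}
  H7: {S-β}
No 3 sites suffice: every size-3 union leaves at least one demand point uncovered.
But {H2, H3, H6, H7} covers everything, so the minimum is 4.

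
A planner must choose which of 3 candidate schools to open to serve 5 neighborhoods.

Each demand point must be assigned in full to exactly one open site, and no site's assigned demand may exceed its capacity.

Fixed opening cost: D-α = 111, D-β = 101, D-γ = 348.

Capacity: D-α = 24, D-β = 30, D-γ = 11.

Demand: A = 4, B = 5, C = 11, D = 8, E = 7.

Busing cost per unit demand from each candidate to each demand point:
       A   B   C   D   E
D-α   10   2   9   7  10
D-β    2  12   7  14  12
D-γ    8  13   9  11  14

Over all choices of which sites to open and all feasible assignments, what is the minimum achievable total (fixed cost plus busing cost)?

Open {D-α, D-β}; cheapest assignment that respects the capacities:
  D-α (cap 24, load 20): B, D, E — cost 5×2 + 8×7 + 7×10 = 136
  D-β (cap 30, load 15): A, C — cost 4×2 + 11×7 = 85
  Shipping 221, fixed 212 → total 433.
  Any other capacity-feasible assignment to {D-α, D-β} ships for at least 221.
Compare {D-α, D-γ}: its best feasible assignment gives total 734.
Compare {D-β, D-γ}: its best feasible assignment gives total 766.
Every other set of open sites that can feasibly serve all demand totals ≥ 734 even under its best assignment. Minimum: 433.

433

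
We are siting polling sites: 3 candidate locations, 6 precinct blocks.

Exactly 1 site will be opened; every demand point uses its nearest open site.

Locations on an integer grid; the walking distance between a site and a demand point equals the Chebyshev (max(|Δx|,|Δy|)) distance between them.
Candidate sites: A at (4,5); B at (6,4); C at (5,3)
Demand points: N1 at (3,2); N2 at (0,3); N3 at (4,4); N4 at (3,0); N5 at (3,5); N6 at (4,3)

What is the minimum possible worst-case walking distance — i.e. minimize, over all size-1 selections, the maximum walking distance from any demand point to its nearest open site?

Open {A}.
  Farthest demand point is N4 at walking distance 5 (to A); all others are ≤ 5.
With {C} the worst case is 5.
With {B} the worst case is 6.
No size-1 selection achieves below 5.

5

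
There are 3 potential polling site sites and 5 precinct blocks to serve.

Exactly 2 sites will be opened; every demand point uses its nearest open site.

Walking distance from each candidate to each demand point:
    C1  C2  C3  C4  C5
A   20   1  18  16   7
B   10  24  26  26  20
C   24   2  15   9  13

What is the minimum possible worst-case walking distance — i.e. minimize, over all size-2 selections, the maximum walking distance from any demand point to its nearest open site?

Open {B, C}.
  Farthest demand point is C3 at walking distance 15 (to C); all others are ≤ 15.
With {A, B} the worst case is 18.
With {A, C} the worst case is 20.
No size-2 selection achieves below 15.

15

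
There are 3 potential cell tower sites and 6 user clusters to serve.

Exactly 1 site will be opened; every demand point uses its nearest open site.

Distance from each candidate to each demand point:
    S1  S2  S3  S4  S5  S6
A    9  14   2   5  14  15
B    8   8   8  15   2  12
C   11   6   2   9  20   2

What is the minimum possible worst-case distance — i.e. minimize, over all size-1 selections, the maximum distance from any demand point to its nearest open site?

15

Open {A}.
  Farthest demand point is S6 at distance 15 (to A); all others are ≤ 15.
With {B} the worst case is 15.
With {C} the worst case is 20.
No size-1 selection achieves below 15.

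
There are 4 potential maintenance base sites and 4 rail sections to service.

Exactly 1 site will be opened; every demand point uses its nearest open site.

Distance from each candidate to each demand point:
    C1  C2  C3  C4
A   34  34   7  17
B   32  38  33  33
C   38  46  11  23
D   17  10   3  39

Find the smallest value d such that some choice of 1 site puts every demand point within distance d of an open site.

Open {A}.
  Farthest demand point is C1 at distance 34 (to A); all others are ≤ 34.
With {B} the worst case is 38.
With {D} the worst case is 39.
No size-1 selection achieves below 34.

34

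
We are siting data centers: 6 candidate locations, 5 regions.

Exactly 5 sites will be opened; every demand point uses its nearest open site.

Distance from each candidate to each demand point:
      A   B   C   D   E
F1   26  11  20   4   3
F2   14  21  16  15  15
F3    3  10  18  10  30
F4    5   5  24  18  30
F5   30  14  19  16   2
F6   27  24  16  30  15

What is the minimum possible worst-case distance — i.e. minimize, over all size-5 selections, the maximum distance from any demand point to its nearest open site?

Open {F1, F2, F3, F4, F5}.
  Farthest demand point is C at distance 16 (to F2); all others are ≤ 16.
With {F1, F2, F3, F4, F6} the worst case is 16.
With {F1, F2, F3, F5, F6} the worst case is 16.
No size-5 selection achieves below 16.

16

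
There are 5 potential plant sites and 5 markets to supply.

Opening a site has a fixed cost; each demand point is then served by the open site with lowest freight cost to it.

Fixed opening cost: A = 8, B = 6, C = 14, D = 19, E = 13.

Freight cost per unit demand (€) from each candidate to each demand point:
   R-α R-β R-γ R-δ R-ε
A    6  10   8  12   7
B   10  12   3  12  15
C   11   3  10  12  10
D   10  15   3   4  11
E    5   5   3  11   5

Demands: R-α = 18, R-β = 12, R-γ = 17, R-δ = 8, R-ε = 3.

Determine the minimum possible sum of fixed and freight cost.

Open {C, D, E}: assign each demand point to its cheapest open site.
  R-α→E 18×5=90, R-β→C 12×3=36, R-γ→D 17×3=51, R-δ→D 8×4=32, R-ε→E 3×5=15
  freight cost 224, fixed 46 → total 270.
Compare {B, C, D, E}: freight cost 224 + fixed 52 = 276.
Compare {A, C, D, E}: freight cost 224 + fixed 54 = 278.
Compare {D, E}: freight cost 248 + fixed 32 = 280.
All other subsets cost ≥ 276. Minimum total cost: 270.

270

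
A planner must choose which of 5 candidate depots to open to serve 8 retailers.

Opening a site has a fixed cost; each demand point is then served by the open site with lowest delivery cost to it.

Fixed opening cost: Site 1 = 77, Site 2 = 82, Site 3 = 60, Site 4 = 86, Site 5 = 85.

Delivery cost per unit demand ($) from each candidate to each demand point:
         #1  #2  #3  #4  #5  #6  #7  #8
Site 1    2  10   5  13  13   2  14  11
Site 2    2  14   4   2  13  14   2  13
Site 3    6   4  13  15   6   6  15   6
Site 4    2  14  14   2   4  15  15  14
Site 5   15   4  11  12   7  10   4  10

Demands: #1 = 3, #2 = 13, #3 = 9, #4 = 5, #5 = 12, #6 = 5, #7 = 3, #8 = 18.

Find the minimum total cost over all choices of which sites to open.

Open {Site 2, Site 3}: assign each demand point to its cheapest open site.
  #1→Site 2 3×2=6, #2→Site 3 13×4=52, #3→Site 2 9×4=36, #4→Site 2 5×2=10, #5→Site 3 12×6=72, #6→Site 3 5×6=30, #7→Site 2 3×2=6, #8→Site 3 18×6=108
  delivery cost 320, fixed 142 → total 462.
Compare {Site 1, Site 2, Site 3}: delivery cost 300 + fixed 219 = 519.
Compare {Site 2, Site 3, Site 4}: delivery cost 296 + fixed 228 = 524.
Compare {Site 1, Site 3}: delivery cost 400 + fixed 137 = 537.
All other subsets cost ≥ 519. Minimum total cost: 462.

462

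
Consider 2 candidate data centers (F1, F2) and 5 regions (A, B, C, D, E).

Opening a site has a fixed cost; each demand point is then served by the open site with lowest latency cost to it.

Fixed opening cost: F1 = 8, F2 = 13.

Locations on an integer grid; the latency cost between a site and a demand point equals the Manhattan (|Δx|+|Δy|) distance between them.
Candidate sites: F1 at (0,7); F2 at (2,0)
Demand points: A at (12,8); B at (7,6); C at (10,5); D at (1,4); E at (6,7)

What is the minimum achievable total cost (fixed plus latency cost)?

Open {F1}: assign each demand point to its cheapest open site.
  A→F1 13, B→F1 8, C→F1 12, D→F1 4, E→F1 6
  latency cost 43, fixed 8 → total 51.
Compare {F1, F2}: latency cost 43 + fixed 21 = 64.
Compare {F2}: latency cost 58 + fixed 13 = 71.

51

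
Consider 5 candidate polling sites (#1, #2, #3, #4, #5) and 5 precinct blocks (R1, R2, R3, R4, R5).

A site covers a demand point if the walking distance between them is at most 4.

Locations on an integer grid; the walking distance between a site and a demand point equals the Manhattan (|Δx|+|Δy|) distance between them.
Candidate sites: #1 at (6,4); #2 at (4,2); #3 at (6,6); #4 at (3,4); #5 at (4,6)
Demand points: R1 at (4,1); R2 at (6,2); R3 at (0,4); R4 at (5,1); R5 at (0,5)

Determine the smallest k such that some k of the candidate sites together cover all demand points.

2

Coverage sets (demand points within 4 of each site):
  #1: {R2, R4}
  #2: {R1, R2, R4}
  #3: {R2}
  #4: {R1, R3, R5}
  #5: {}
No single site covers all 5 demand points.
But {#1, #4} covers everything, so the minimum is 2.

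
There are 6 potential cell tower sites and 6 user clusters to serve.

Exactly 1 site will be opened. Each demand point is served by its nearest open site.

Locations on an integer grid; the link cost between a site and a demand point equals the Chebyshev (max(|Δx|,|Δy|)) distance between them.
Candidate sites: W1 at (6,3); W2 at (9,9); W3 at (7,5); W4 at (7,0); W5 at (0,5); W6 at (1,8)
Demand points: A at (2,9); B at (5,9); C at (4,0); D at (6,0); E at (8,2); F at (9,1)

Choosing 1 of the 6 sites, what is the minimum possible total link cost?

23

Open {W1}.
  A→W1 6, B→W1 6, C→W1 3, D→W1 3, E→W1 2, F→W1 3  ⇒ total 23.
Compare {W3}: total 26.
Compare {W4}: total 26.
No size-1 selection does better; minimum is 23.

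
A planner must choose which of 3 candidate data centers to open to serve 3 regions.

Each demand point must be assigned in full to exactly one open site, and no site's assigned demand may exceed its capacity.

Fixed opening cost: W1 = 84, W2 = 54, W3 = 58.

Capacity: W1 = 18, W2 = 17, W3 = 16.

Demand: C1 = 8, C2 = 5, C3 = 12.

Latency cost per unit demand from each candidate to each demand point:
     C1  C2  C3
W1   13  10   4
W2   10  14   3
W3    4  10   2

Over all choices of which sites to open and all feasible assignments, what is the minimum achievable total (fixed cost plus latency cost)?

Open {W2, W3}; cheapest assignment that respects the capacities:
  W2 (cap 17, load 12): C3 — cost 12×3 = 36
  W3 (cap 16, load 13): C1, C2 — cost 8×4 + 5×10 = 82
  Shipping 118, fixed 112 → total 230.
  Any other capacity-feasible assignment to {W2, W3} ships for at least 118.
Compare {W1, W3}: its best feasible assignment gives total 272.
Compare {W1, W2, W3}: its best feasible assignment gives total 314.
Every other set of open sites that can feasibly serve all demand totals ≥ 272 even under its best assignment. Minimum: 230.

230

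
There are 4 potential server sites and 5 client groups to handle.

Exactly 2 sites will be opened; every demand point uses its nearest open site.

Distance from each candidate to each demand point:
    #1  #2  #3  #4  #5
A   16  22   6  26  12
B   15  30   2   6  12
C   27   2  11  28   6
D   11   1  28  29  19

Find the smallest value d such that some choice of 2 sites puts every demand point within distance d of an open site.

Open {B, D}.
  Farthest demand point is #5 at distance 12 (to B); all others are ≤ 12.
With {B, C} the worst case is 15.
With {A, B} the worst case is 22.
No size-2 selection achieves below 12.

12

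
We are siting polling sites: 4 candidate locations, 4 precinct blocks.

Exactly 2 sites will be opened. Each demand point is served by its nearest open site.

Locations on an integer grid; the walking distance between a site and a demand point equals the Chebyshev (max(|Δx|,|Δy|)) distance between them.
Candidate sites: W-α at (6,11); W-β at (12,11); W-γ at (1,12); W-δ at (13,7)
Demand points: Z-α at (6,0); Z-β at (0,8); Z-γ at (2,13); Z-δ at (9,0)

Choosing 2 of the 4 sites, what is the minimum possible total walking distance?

Open {W-γ, W-δ}.
  Z-α→W-δ 7, Z-β→W-γ 4, Z-γ→W-γ 1, Z-δ→W-δ 7  ⇒ total 19.
Compare {W-α, W-δ}: total 24.
Compare {W-α, W-γ}: total 27.
No size-2 selection does better; minimum is 19.

19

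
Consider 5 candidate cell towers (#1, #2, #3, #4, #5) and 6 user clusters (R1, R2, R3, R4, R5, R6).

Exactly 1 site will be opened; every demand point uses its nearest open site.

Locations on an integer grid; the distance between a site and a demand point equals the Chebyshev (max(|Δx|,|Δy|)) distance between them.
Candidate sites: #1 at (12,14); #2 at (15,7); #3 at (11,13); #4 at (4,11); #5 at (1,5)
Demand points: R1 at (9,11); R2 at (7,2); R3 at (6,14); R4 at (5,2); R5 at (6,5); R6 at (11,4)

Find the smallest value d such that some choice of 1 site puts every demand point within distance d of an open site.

9

Open {#4}.
  Farthest demand point is R2 at distance 9 (to #4); all others are ≤ 9.
With {#2} the worst case is 10.
With {#5} the worst case is 10.
No size-1 selection achieves below 9.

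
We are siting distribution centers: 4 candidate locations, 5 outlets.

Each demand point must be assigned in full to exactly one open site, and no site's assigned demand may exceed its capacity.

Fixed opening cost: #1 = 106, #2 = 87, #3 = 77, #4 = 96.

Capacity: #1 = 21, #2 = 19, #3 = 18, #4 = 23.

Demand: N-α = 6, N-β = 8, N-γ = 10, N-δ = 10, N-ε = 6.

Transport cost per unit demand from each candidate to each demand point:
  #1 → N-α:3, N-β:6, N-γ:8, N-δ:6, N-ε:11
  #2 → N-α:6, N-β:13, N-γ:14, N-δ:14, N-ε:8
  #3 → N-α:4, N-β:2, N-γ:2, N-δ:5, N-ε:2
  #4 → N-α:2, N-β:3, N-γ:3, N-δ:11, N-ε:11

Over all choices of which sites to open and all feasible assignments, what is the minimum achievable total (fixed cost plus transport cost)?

Open {#3, #4}; cheapest assignment that respects the capacities:
  #3 (cap 18, load 18): N-β, N-δ — cost 8×2 + 10×5 = 66
  #4 (cap 23, load 22): N-α, N-γ, N-ε — cost 6×2 + 10×3 + 6×11 = 108
  Shipping 174, fixed 173 → total 347.
  Any other capacity-feasible assignment to {#3, #4} ships for at least 174.
Compare {#1, #3, #4}: its best feasible assignment gives total 407.
Compare {#2, #3, #4}: its best feasible assignment gives total 412.
Every other set of open sites that can feasibly serve all demand totals ≥ 407 even under its best assignment. Minimum: 347.

347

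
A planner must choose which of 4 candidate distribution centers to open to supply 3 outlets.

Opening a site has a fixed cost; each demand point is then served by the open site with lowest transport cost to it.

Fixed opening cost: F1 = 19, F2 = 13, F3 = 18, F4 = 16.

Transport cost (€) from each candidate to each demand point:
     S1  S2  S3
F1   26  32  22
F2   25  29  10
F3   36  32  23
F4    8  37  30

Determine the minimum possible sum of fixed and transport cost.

76

Open {F2, F4}: assign each demand point to its cheapest open site.
  S1→F4 8, S2→F2 29, S3→F2 10
  transport cost 47, fixed 29 → total 76.
Compare {F2}: transport cost 64 + fixed 13 = 77.
Compare {F4}: transport cost 75 + fixed 16 = 91.
Compare {F2, F3, F4}: transport cost 47 + fixed 47 = 94.
All other subsets cost ≥ 77. Minimum total cost: 76.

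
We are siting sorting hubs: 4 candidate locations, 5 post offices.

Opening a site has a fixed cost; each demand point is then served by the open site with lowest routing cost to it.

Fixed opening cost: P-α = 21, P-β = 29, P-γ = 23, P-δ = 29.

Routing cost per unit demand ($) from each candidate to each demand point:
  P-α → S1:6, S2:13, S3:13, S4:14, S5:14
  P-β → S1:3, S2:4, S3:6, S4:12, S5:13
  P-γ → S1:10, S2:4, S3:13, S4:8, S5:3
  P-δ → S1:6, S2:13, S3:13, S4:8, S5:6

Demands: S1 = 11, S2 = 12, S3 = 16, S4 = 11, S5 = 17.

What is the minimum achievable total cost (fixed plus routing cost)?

368

Open {P-β, P-γ}: assign each demand point to its cheapest open site.
  S1→P-β 11×3=33, S2→P-β 12×4=48, S3→P-β 16×6=96, S4→P-γ 11×8=88, S5→P-γ 17×3=51
  routing cost 316, fixed 52 → total 368.
Compare {P-α, P-β, P-γ}: routing cost 316 + fixed 73 = 389.
Compare {P-β, P-γ, P-δ}: routing cost 316 + fixed 81 = 397.
Compare {P-α, P-β, P-γ, P-δ}: routing cost 316 + fixed 102 = 418.
All other subsets cost ≥ 389. Minimum total cost: 368.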